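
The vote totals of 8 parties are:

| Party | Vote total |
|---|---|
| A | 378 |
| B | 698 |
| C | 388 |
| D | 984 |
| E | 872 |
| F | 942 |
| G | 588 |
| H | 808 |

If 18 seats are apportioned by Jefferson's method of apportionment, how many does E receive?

Standard divisor 5658/18 ≈ 314.333; standard quotas: A 1.203, B 2.221, C 1.234, D 3.130, E 2.774, F 2.997, G 1.871, H 2.571.
Rounding down gives 1, 2, 1, 3, 2, 2, 1, 2 = 14 seats, so the divisor must be adjusted.
With modified divisor 260: modified quotas A 1.454, B 2.685, C 1.492, D 3.785, E 3.354, F 3.623, G 2.262, H 3.108.
Rounding down: A 1, B 2, C 1, D 3, E 3, F 3, G 2, H 3 (total 18).
E receives 3.

3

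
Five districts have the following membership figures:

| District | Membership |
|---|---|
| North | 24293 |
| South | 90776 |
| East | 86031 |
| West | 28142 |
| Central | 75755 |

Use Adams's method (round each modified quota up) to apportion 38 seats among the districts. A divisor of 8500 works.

With modified divisor 8500: modified quotas North 2.858, South 10.680, East 10.121, West 3.311, Central 8.912.
Rounding up: North 3, South 11, East 11, West 4, Central 9 (total 38).

North: 3, South: 11, East: 11, West: 4, Central: 9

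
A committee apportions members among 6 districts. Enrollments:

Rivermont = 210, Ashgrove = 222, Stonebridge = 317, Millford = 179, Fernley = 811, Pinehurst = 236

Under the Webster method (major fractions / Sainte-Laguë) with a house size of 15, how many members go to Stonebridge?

2

Standard divisor 1975/15 ≈ 131.667; standard quotas: Rivermont 1.595, Ashgrove 1.686, Stonebridge 2.408, Millford 1.359, Fernley 6.159, Pinehurst 1.792.
Rounding to the nearest integer gives Rivermont 2, Ashgrove 2, Stonebridge 2, Millford 1, Fernley 6, Pinehurst 2 — total 15, matching the house size, so no adjustment is needed.
Stonebridge receives 2.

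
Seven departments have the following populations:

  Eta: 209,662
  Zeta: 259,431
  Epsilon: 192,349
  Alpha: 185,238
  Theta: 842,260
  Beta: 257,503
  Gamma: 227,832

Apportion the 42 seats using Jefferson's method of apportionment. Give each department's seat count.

Eta 4, Zeta 5, Epsilon 4, Alpha 3, Theta 17, Beta 5, Gamma 4

Standard divisor 2174275/42 ≈ 51768.452; standard quotas: Eta 4.050, Zeta 5.011, Epsilon 3.716, Alpha 3.578, Theta 16.270, Beta 4.974, Gamma 4.401.
Rounding down gives 4, 5, 3, 3, 16, 4, 4 = 39 seats, so the divisor must be adjusted.
With modified divisor 47400: modified quotas Eta 4.423, Zeta 5.473, Epsilon 4.058, Alpha 3.908, Theta 17.769, Beta 5.433, Gamma 4.807.
Rounding down: Eta 4, Zeta 5, Epsilon 4, Alpha 3, Theta 17, Beta 5, Gamma 4 (total 42).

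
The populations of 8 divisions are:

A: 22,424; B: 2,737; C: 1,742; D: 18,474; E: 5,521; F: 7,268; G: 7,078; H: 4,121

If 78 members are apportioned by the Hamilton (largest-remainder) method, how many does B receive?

The standard divisor is 69365/78 ≈ 889.295.
Standard quotas: A 25.2155, B 3.0777, C 1.9589, D 20.7738, E 6.2083, F 8.1728, G 7.9591, H 4.6340.
Lower quotas: A 25, B 3, C 1, D 20, E 6, F 8, G 7, H 4 (sum 74, leaving 4 seats).
Remainders in descending order: G 0.9591, C 0.9589, D 0.7738, H 0.6340, A 0.2155, E 0.2083, F 0.1728, B 0.0777.
The surplus seats go to G, C, D, H.
B receives 3.

3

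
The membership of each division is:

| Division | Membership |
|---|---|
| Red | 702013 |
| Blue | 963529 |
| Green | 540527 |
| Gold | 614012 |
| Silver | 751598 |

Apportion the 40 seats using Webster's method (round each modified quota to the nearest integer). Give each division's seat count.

Standard divisor 3571679/40 ≈ 89291.975; standard quotas: Red 7.862, Blue 10.791, Green 6.053, Gold 6.876, Silver 8.417.
Rounding to the nearest integer gives Red 8, Blue 11, Green 6, Gold 7, Silver 8 — total 40, matching the house size, so no adjustment is needed.

Red: 8, Blue: 11, Green: 6, Gold: 7, Silver: 8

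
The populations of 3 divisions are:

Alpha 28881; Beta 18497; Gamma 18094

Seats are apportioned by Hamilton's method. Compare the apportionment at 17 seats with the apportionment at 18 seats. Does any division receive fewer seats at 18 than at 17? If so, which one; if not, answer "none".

none

At 17 seats: Alpha 7, Beta 5, Gamma 5.
At 18 seats: Alpha 8, Beta 5, Gamma 5.
No division's allocation decreased.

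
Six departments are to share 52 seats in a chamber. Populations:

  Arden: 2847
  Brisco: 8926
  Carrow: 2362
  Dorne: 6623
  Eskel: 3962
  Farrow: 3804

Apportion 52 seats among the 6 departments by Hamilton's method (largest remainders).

Total 28524; standard divisor 28524/52 ≈ 548.538.
Standard quotas: Arden 5.1902, Brisco 16.2723, Carrow 4.3060, Dorne 12.0739, Eskel 7.2228, Farrow 6.9348.
Lower quotas: Arden 5, Brisco 16, Carrow 4, Dorne 12, Eskel 7, Farrow 6 (sum 50, leaving 2 seats).
Remainders in descending order: Farrow 0.9348, Carrow 0.3060, Brisco 0.2723, Eskel 0.2228, Arden 0.1902, Dorne 0.0739.
The surplus seats go to Farrow, Carrow.

Arden: 5, Brisco: 16, Carrow: 5, Dorne: 12, Eskel: 7, Farrow: 7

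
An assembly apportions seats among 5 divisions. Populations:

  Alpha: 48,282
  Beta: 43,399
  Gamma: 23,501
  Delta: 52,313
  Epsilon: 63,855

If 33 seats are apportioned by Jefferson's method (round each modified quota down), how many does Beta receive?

Standard divisor 231350/33 ≈ 7010.606; standard quotas: Alpha 6.887, Beta 6.190, Gamma 3.352, Delta 7.462, Epsilon 9.108.
Rounding down gives 6, 6, 3, 7, 9 = 31 seats, so the divisor must be adjusted.
With modified divisor 6500: modified quotas Alpha 7.428, Beta 6.677, Gamma 3.616, Delta 8.048, Epsilon 9.824.
Rounding down: Alpha 7, Beta 6, Gamma 3, Delta 8, Epsilon 9 (total 33).
Beta receives 6.

6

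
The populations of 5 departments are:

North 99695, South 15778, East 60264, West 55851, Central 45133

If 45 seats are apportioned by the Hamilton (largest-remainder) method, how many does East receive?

Standard divisor: 276721 ÷ 45 ≈ 6149.356.
Standard quotas: North 16.2123, South 2.5658, East 9.8001, West 9.0824, Central 7.3395.
Lower quotas: North 16, South 2, East 9, West 9, Central 7 (sum 43, leaving 2 seats).
Remainders in descending order: East 0.8001, South 0.5658, Central 0.3395, North 0.2123, West 0.0824.
Largest remainders: East, South receive the extra seats.
East receives 10.

10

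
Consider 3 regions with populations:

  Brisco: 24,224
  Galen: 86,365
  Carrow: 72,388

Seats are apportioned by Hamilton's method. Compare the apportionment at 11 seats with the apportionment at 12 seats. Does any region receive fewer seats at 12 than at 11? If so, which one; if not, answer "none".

At 11 seats: Brisco 2, Galen 5, Carrow 4.
At 12 seats: Brisco 1, Galen 6, Carrow 5.
Brisco drops from 2 to 1.

Brisco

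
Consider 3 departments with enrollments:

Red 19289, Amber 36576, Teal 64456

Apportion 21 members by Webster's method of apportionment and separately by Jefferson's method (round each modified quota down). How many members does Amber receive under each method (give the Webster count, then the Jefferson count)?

7 and 6

Webster: Red 3, Amber 7, Teal 11.
Jefferson: Red 3, Amber 6, Teal 12.
Amber gets 7 under Webster and 6 under Jefferson.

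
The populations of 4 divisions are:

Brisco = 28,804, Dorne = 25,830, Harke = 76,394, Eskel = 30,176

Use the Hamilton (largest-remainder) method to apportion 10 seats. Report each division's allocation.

Brisco 2; Dorne 1; Harke 5; Eskel 2

Total 161204; standard divisor 161204/10 ≈ 16120.4.
Standard quotas: Brisco 1.7868, Dorne 1.6023, Harke 4.7390, Eskel 1.8719.
Lower quotas: Brisco 1, Dorne 1, Harke 4, Eskel 1 (sum 7, leaving 3 seats).
Remainders in descending order: Eskel 0.8719, Brisco 0.7868, Harke 0.7390, Dorne 0.6023.
The surplus seats go to Eskel, Brisco, Harke.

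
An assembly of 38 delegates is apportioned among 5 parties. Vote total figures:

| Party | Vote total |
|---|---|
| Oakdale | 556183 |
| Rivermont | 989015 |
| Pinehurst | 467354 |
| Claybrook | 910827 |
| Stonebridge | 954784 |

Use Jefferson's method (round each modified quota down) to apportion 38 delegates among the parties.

Standard divisor 3878163/38 ≈ 102056.921; standard quotas: Oakdale 5.450, Rivermont 9.691, Pinehurst 4.579, Claybrook 8.925, Stonebridge 9.355.
Rounding down gives 5, 9, 4, 8, 9 = 35 seats, so the divisor must be adjusted.
With modified divisor 94500: modified quotas Oakdale 5.886, Rivermont 10.466, Pinehurst 4.946, Claybrook 9.638, Stonebridge 10.104.
Rounding down: Oakdale 5, Rivermont 10, Pinehurst 4, Claybrook 9, Stonebridge 10 (total 38).

Oakdale 5, Rivermont 10, Pinehurst 4, Claybrook 9, Stonebridge 10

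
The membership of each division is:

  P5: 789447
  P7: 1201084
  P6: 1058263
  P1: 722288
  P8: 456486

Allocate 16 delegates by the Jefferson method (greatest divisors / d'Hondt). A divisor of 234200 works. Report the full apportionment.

P5: 3, P7: 5, P6: 4, P1: 3, P8: 1

With modified divisor 234200: modified quotas P5 3.371, P7 5.128, P6 4.519, P1 3.084, P8 1.949.
Rounding down: P5 3, P7 5, P6 4, P1 3, P8 1 (total 16).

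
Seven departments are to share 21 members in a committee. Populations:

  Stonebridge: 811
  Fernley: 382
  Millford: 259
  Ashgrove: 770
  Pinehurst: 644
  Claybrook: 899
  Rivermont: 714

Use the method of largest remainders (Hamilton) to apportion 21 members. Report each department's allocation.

Stonebridge 4, Fernley 2, Millford 1, Ashgrove 4, Pinehurst 3, Claybrook 4, Rivermont 3

Total 4479; standard divisor 4479/21 ≈ 213.286.
Standard quotas: Stonebridge 3.802, Fernley 1.791, Millford 1.214, Ashgrove 3.610, Pinehurst 3.019, Claybrook 4.215, Rivermont 3.348.
Lower quotas: Stonebridge 3, Fernley 1, Millford 1, Ashgrove 3, Pinehurst 3, Claybrook 4, Rivermont 3 (sum 18, leaving 3 seats).
Remainders in descending order: Stonebridge 0.802, Fernley 0.791, Ashgrove 0.610, Rivermont 0.348, Claybrook 0.215, Millford 0.214, Pinehurst 0.019.
The surplus seats go to Stonebridge, Fernley, Ashgrove.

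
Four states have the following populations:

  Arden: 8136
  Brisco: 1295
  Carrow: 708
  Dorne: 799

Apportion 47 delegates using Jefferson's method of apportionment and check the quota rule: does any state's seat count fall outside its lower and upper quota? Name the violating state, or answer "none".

Arden

Standard quotas: Arden 34.960, Brisco 5.565, Carrow 3.042, Dorne 3.433.
Jefferson allocation: Arden 36, Brisco 5, Carrow 3, Dorne 3.
Arden has quota 34.960 (lower 34, upper 35) but receives 36 — outside the quota interval.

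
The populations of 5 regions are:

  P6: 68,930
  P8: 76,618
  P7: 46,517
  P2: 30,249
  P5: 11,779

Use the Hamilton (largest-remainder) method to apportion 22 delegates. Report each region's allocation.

P6 7; P8 7; P7 4; P2 3; P5 1

Total 234093; standard divisor 234093/22 ≈ 10640.591.
Standard quotas: P6 6.4780, P8 7.2005, P7 4.3717, P2 2.8428, P5 1.1070.
Lower quotas: P6 6, P8 7, P7 4, P2 2, P5 1 (sum 20, leaving 2 seats).
Remainders in descending order: P2 0.8428, P6 0.4780, P7 0.3717, P8 0.2005, P5 0.1070.
Largest remainders: P2, P6 receive the extra seats.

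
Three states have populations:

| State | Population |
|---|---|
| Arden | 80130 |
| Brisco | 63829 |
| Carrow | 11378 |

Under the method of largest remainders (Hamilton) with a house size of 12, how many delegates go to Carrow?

1

Standard divisor: 155337 ÷ 12 ≈ 12944.75.
Standard quotas: Arden 6.1902, Brisco 4.9309, Carrow 0.8790.
Lower quotas: Arden 6, Brisco 4, Carrow 0 (sum 10, leaving 2 seats).
Remainders in descending order: Brisco 0.9309, Carrow 0.8790, Arden 0.1902.
The surplus seats go to Brisco, Carrow.
Carrow receives 1.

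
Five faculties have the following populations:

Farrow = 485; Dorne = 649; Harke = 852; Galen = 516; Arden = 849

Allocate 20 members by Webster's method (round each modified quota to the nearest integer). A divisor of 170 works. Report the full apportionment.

Farrow 3; Dorne 4; Harke 5; Galen 3; Arden 5

With modified divisor 170: modified quotas Farrow 2.853, Dorne 3.818, Harke 5.012, Galen 3.035, Arden 4.994.
Rounding to the nearest integer: Farrow 3, Dorne 4, Harke 5, Galen 3, Arden 5 (total 20).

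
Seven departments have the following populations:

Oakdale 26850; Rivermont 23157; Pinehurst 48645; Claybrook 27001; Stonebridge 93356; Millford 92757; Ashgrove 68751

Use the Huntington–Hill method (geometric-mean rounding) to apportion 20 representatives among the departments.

With divisor 19470: modified quotas Oakdale 1.379, Rivermont 1.189, Pinehurst 2.498, Claybrook 1.387, Stonebridge 4.795, Millford 4.764, Ashgrove 3.531.
Geometric-mean thresholds: Oakdale √(1·2)=1.414, Rivermont √(1·2)=1.414, Pinehurst √(2·3)=2.449, Claybrook √(1·2)=1.414, Stonebridge √(4·5)=4.472, Millford √(4·5)=4.472, Ashgrove √(3·4)=3.464.
Each quota rounded against its threshold gives Oakdale 1, Rivermont 1, Pinehurst 3, Claybrook 1, Stonebridge 5, Millford 5, Ashgrove 4 (total 20).

Oakdale 1, Rivermont 1, Pinehurst 3, Claybrook 1, Stonebridge 5, Millford 5, Ashgrove 4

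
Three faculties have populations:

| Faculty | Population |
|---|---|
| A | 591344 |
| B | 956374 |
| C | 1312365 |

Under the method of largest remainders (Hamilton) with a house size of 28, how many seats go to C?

Standard divisor: 2860083 ÷ 28 ≈ 102145.821.
Standard quotas: A 5.7892, B 9.3628, C 12.8480.
Lower quotas: A 5, B 9, C 12 (sum 26, leaving 2 seats).
Remainders in descending order: C 0.8480, A 0.7892, B 0.3628.
Largest remainders: C, A receive the extra seats.
C receives 13.

13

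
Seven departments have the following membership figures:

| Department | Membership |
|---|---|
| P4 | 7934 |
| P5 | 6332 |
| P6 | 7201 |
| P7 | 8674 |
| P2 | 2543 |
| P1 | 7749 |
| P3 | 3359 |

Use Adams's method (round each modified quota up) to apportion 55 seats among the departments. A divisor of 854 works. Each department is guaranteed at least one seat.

With modified divisor 854: modified quotas P4 9.290, P5 7.415, P6 8.432, P7 10.157, P2 2.978, P1 9.074, P3 3.933.
Rounding up: P4 10, P5 8, P6 9, P7 11, P2 3, P1 10, P3 4 (total 55).

P4 10, P5 8, P6 9, P7 11, P2 3, P1 10, P3 4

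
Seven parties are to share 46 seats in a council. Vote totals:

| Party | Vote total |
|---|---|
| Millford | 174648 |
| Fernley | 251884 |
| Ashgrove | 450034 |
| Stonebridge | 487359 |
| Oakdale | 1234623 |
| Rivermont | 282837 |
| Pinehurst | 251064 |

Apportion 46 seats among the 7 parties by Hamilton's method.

The standard divisor is 3132449/46 ≈ 68096.717.
Standard quotas: Millford 2.5647, Fernley 3.6989, Ashgrove 6.6087, Stonebridge 7.1569, Oakdale 18.1304, Rivermont 4.1535, Pinehurst 3.6869.
Lower quotas: Millford 2, Fernley 3, Ashgrove 6, Stonebridge 7, Oakdale 18, Rivermont 4, Pinehurst 3 (sum 43, leaving 3 seats).
Remainders in descending order: Fernley 0.6989, Pinehurst 0.6869, Ashgrove 0.6087, Millford 0.5647, Stonebridge 0.1569, Rivermont 0.1535, Oakdale 0.1304.
The surplus seats go to Fernley, Pinehurst, Ashgrove.

Millford: 2, Fernley: 4, Ashgrove: 7, Stonebridge: 7, Oakdale: 18, Rivermont: 4, Pinehurst: 4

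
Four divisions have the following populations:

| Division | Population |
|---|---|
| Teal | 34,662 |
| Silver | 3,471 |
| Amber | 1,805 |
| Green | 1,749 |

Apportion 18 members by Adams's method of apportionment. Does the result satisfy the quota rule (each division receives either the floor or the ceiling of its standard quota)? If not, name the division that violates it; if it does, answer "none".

Standard quotas: Teal 14.967, Silver 1.499, Amber 0.779, Green 0.755.
Adams allocation: Teal 14, Silver 2, Amber 1, Green 1.
Every allocation lies between the lower and upper quota.

none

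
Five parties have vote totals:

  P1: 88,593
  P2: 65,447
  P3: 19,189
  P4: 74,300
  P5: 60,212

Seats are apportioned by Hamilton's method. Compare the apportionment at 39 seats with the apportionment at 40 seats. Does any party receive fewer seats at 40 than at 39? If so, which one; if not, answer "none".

At 39 seats: P1 11, P2 8, P3 3, P4 9, P5 8.
At 40 seats: P1 12, P2 8, P3 2, P4 10, P5 8.
P3 drops from 3 to 2.

P3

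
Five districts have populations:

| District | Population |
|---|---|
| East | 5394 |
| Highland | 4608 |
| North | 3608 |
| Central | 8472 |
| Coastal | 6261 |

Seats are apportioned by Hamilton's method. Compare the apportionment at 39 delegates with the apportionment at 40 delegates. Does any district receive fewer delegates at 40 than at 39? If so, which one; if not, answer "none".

none

At 39 seats: East 7, Highland 6, North 5, Central 12, Coastal 9.
At 40 seats: East 8, Highland 6, North 5, Central 12, Coastal 9.
No district's allocation decreased.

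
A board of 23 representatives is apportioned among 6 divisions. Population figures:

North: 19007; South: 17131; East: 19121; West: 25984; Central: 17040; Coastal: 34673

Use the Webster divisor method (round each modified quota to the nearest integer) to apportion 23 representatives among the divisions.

North 3, South 3, East 3, West 5, Central 3, Coastal 6

Standard divisor 132956/23 ≈ 5780.696; standard quotas: North 3.288, South 2.963, East 3.308, West 4.495, Central 2.948, Coastal 5.998.
Rounding to the nearest integer gives 3, 3, 3, 4, 3, 6 = 22 seats, so the divisor must be adjusted.
With modified divisor 5600: modified quotas North 3.394, South 3.059, East 3.414, West 4.640, Central 3.043, Coastal 6.192.
Rounding to the nearest integer: North 3, South 3, East 3, West 5, Central 3, Coastal 6 (total 23).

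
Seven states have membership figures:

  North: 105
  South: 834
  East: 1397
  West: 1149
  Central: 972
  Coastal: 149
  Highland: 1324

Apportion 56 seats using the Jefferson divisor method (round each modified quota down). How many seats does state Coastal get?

1

Standard divisor 5930/56 ≈ 105.893; standard quotas: North 0.992, South 7.876, East 13.193, West 10.851, Central 9.179, Coastal 1.407, Highland 12.503.
Rounding down gives 0, 7, 13, 10, 9, 1, 12 = 52 seats, so the divisor must be adjusted.
With modified divisor 100: modified quotas North 1.050, South 8.340, East 13.970, West 11.490, Central 9.720, Coastal 1.490, Highland 13.240.
Rounding down: North 1, South 8, East 13, West 11, Central 9, Coastal 1, Highland 13 (total 56).
Coastal receives 1.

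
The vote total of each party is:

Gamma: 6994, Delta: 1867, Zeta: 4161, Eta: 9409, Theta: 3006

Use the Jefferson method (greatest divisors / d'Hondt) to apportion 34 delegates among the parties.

Gamma 10, Delta 2, Zeta 5, Eta 13, Theta 4

Standard divisor 25437/34 ≈ 748.147; standard quotas: Gamma 9.348, Delta 2.495, Zeta 5.562, Eta 12.576, Theta 4.018.
Rounding down gives 9, 2, 5, 12, 4 = 32 seats, so the divisor must be adjusted.
With modified divisor 696: modified quotas Gamma 10.049, Delta 2.682, Zeta 5.978, Eta 13.519, Theta 4.319.
Rounding down: Gamma 10, Delta 2, Zeta 5, Eta 13, Theta 4 (total 34).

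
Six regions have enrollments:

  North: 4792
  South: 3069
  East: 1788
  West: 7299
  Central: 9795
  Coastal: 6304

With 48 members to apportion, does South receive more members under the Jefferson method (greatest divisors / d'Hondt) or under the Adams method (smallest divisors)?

Jefferson: North 7, South 4, East 2, West 11, Central 15, Coastal 9.
Adams: North 7, South 5, East 3, West 10, Central 14, Coastal 9.
South gets 4 under Jefferson and 5 under Adams.

Adams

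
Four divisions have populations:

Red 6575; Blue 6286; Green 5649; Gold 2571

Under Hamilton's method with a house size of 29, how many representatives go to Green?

8

Standard divisor: 21081 ÷ 29 ≈ 726.931.
Standard quotas: Red 9.0449, Blue 8.6473, Green 7.7710, Gold 3.5368.
Lower quotas: Red 9, Blue 8, Green 7, Gold 3 (sum 27, leaving 2 seats).
Remainders in descending order: Green 0.7710, Blue 0.6473, Gold 0.5368, Red 0.0449.
Largest remainders: Green, Blue receive the extra seats.
Green receives 8.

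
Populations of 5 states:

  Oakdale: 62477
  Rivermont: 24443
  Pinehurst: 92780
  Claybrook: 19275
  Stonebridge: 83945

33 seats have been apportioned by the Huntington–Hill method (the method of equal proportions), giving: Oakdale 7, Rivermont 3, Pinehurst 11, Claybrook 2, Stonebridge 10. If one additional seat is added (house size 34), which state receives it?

Priority for the next seat is population ÷ (√(s·(s+1))).
Priorities: Oakdale 8348.840, Rivermont 7056.086, Pinehurst 8075.462, Claybrook 7868.986, Stonebridge 8003.842.
Highest priority: Oakdale.

Oakdale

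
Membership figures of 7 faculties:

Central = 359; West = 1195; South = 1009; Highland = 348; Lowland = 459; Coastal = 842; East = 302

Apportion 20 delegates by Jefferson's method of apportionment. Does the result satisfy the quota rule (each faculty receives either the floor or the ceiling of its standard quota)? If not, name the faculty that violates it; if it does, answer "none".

none

Standard quotas: Central 1.591, West 5.295, South 4.471, Highland 1.542, Lowland 2.034, Coastal 3.731, East 1.338.
Jefferson allocation: Central 1, West 6, South 5, Highland 1, Lowland 2, Coastal 4, East 1.
Every allocation lies between the lower and upper quota.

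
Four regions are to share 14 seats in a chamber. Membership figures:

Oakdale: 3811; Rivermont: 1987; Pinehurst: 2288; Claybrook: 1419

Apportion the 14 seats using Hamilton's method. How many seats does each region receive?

The standard divisor is 9505/14 ≈ 678.929.
Standard quotas: Oakdale 5.613, Rivermont 2.927, Pinehurst 3.370, Claybrook 2.090.
Lower quotas: Oakdale 5, Rivermont 2, Pinehurst 3, Claybrook 2 (sum 12, leaving 2 seats).
Remainders in descending order: Rivermont 0.927, Oakdale 0.613, Pinehurst 0.370, Claybrook 0.090.
Largest remainders: Rivermont, Oakdale receive the extra seats.

Oakdale: 6; Rivermont: 3; Pinehurst: 3; Claybrook: 2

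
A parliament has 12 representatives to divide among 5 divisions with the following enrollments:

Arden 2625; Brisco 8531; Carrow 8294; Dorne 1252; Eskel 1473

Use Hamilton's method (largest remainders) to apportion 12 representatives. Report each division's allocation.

The standard divisor is 22175/12 ≈ 1847.917.
Standard quotas: Arden 1.4205, Brisco 4.6166, Carrow 4.4883, Dorne 0.6775, Eskel 0.7971.
Lower quotas: Arden 1, Brisco 4, Carrow 4, Dorne 0, Eskel 0 (sum 9, leaving 3 seats).
Remainders in descending order: Eskel 0.7971, Dorne 0.6775, Brisco 0.6166, Carrow 0.4883, Arden 0.4205.
Largest remainders: Eskel, Dorne, Brisco receive the extra seats.

Arden 1; Brisco 5; Carrow 4; Dorne 1; Eskel 1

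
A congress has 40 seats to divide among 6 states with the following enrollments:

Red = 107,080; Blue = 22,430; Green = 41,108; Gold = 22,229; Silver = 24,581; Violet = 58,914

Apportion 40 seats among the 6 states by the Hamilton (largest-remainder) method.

Red 15, Blue 3, Green 6, Gold 3, Silver 4, Violet 9

Total 276342; standard divisor 276342/40 ≈ 6908.55.
Standard quotas: Red 15.4996, Blue 3.2467, Green 5.9503, Gold 3.2176, Silver 3.5581, Violet 8.5277.
Lower quotas: Red 15, Blue 3, Green 5, Gold 3, Silver 3, Violet 8 (sum 37, leaving 3 seats).
Remainders in descending order: Green 0.9503, Silver 0.5581, Violet 0.5277, Red 0.4996, Blue 0.2467, Gold 0.2176.
Largest remainders: Green, Silver, Violet receive the extra seats.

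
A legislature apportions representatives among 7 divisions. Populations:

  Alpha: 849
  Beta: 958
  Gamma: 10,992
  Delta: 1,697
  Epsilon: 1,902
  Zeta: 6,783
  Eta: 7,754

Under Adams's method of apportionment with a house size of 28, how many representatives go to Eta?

Standard divisor 30935/28 ≈ 1104.821; standard quotas: Alpha 0.768, Beta 0.867, Gamma 9.949, Delta 1.536, Epsilon 1.722, Zeta 6.139, Eta 7.018.
Rounding up gives 1, 1, 10, 2, 2, 7, 8 = 31 seats, so the divisor must be adjusted.
With modified divisor 1260: modified quotas Alpha 0.674, Beta 0.760, Gamma 8.724, Delta 1.347, Epsilon 1.510, Zeta 5.383, Eta 6.154.
Rounding up: Alpha 1, Beta 1, Gamma 9, Delta 2, Epsilon 2, Zeta 6, Eta 7 (total 28).
Eta receives 7.

7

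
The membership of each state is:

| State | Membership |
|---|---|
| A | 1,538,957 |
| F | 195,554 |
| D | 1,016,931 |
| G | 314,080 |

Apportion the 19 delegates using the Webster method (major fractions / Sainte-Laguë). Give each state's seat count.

A 10, F 1, D 6, G 2

Standard divisor 3065522/19 ≈ 161343.263; standard quotas: A 9.538, F 1.212, D 6.303, G 1.947.
Rounding to the nearest integer gives A 10, F 1, D 6, G 2 — total 19, matching the house size, so no adjustment is needed.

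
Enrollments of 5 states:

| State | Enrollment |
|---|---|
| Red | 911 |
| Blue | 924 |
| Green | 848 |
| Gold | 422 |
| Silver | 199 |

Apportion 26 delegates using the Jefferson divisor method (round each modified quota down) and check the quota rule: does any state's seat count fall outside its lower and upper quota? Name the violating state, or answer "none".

none

Standard quotas: Red 7.169, Blue 7.271, Green 6.673, Gold 3.321, Silver 1.566.
Jefferson allocation: Red 7, Blue 8, Green 7, Gold 3, Silver 1.
Every allocation lies between the lower and upper quota.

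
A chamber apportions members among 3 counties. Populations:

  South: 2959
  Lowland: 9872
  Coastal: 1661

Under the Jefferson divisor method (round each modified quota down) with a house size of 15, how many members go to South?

Standard divisor 14492/15 ≈ 966.133; standard quotas: South 3.063, Lowland 10.218, Coastal 1.719.
Rounding down gives 3, 10, 1 = 14 seats, so the divisor must be adjusted.
With modified divisor 860: modified quotas South 3.441, Lowland 11.479, Coastal 1.931.
Rounding down: South 3, Lowland 11, Coastal 1 (total 15).
South receives 3.

3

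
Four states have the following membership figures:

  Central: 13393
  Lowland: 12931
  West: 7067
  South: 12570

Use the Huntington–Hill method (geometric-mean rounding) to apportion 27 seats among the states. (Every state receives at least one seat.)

Central: 8, Lowland: 8, West: 4, South: 7

With divisor 1704: modified quotas Central 7.860, Lowland 7.589, West 4.147, South 7.377.
Geometric-mean thresholds: Central √(7·8)=7.483, Lowland √(7·8)=7.483, West √(4·5)=4.472, South √(7·8)=7.483.
Each quota rounded against its threshold gives Central 8, Lowland 8, West 4, South 7 (total 27).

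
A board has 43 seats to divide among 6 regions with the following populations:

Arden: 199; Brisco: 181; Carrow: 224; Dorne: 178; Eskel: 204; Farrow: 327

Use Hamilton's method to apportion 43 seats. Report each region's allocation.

Arden=6; Brisco=6; Carrow=7; Dorne=6; Eskel=7; Farrow=11

Total 1313; standard divisor 1313/43 ≈ 30.535.
Standard quotas: Arden 6.517, Brisco 5.928, Carrow 7.336, Dorne 5.829, Eskel 6.681, Farrow 10.709.
Lower quotas: Arden 6, Brisco 5, Carrow 7, Dorne 5, Eskel 6, Farrow 10 (sum 39, leaving 4 seats).
Remainders in descending order: Brisco 0.928, Dorne 0.829, Farrow 0.709, Eskel 0.681, Arden 0.517, Carrow 0.336.
Largest remainders: Brisco, Dorne, Farrow, Eskel receive the extra seats.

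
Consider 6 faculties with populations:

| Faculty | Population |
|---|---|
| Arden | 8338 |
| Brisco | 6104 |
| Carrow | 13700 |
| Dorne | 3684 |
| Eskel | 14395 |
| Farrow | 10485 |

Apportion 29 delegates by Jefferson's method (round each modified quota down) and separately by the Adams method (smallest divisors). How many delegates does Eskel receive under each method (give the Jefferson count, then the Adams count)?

8 and 7

Jefferson: Arden 4, Brisco 3, Carrow 7, Dorne 2, Eskel 8, Farrow 5.
Adams: Arden 4, Brisco 3, Carrow 7, Dorne 2, Eskel 7, Farrow 6.
Eskel gets 8 under Jefferson and 7 under Adams.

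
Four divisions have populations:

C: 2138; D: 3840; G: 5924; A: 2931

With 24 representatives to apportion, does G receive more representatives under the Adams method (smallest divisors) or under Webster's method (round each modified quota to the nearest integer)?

Adams: C 4, D 6, G 9, A 5.
Webster: C 3, D 6, G 10, A 5.
G gets 9 under Adams and 10 under Webster.

Webster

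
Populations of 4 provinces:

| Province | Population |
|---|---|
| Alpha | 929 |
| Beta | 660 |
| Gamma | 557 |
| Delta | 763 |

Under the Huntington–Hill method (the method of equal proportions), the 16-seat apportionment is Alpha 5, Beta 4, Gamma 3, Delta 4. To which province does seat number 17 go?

Priority for the next seat is population ÷ (√(s·(s+1))).
Priorities: Alpha 169.611, Beta 147.580, Gamma 160.792, Delta 170.612.
Highest priority: Delta.

Delta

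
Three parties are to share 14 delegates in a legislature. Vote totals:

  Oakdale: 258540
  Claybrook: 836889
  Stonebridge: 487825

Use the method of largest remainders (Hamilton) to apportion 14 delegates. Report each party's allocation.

Oakdale 2; Claybrook 8; Stonebridge 4

Total 1583254; standard divisor 1583254/14 ≈ 113089.571.
Standard quotas: Oakdale 2.2862, Claybrook 7.4002, Stonebridge 4.3136.
Lower quotas: Oakdale 2, Claybrook 7, Stonebridge 4 (sum 13, leaving 1 seat).
Remainders in descending order: Claybrook 0.4002, Stonebridge 0.3136, Oakdale 0.2862.
The surplus seat goes to Claybrook.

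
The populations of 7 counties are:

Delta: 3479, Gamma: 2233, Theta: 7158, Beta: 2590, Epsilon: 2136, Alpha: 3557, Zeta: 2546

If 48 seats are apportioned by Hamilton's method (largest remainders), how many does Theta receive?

15

The standard divisor is 23699/48 ≈ 493.729.
Standard quotas: Delta 7.0464, Gamma 4.5227, Theta 14.4978, Beta 5.2458, Epsilon 4.3263, Alpha 7.2044, Zeta 5.1567.
Lower quotas: Delta 7, Gamma 4, Theta 14, Beta 5, Epsilon 4, Alpha 7, Zeta 5 (sum 46, leaving 2 seats).
Remainders in descending order: Gamma 0.5227, Theta 0.4978, Epsilon 0.3263, Beta 0.2458, Alpha 0.2044, Zeta 0.1567, Delta 0.0464.
Largest remainders: Gamma, Theta receive the extra seats.
Theta receives 15.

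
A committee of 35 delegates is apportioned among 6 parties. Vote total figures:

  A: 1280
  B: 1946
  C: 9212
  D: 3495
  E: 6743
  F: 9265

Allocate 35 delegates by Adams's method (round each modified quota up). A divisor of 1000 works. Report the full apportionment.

With modified divisor 1000: modified quotas A 1.280, B 1.946, C 9.212, D 3.495, E 6.743, F 9.265.
Rounding up: A 2, B 2, C 10, D 4, E 7, F 10 (total 35).

A 2, B 2, C 10, D 4, E 7, F 10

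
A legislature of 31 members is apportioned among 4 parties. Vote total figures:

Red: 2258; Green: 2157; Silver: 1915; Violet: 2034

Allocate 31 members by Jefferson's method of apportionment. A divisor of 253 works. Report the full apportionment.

Red 8, Green 8, Silver 7, Violet 8

With modified divisor 253: modified quotas Red 8.925, Green 8.526, Silver 7.569, Violet 8.040.
Rounding down: Red 8, Green 8, Silver 7, Violet 8 (total 31).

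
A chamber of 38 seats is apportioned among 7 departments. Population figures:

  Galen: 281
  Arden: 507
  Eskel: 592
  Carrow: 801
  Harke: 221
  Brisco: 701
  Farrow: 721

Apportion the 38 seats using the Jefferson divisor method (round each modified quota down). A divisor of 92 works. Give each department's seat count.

With modified divisor 92: modified quotas Galen 3.054, Arden 5.511, Eskel 6.435, Carrow 8.707, Harke 2.402, Brisco 7.620, Farrow 7.837.
Rounding down: Galen 3, Arden 5, Eskel 6, Carrow 8, Harke 2, Brisco 7, Farrow 7 (total 38).

Galen 3, Arden 5, Eskel 6, Carrow 8, Harke 2, Brisco 7, Farrow 7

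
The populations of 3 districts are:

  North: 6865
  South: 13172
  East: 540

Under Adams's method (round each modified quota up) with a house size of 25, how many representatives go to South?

16

Standard divisor 20577/25 ≈ 823.08; standard quotas: North 8.341, South 16.003, East 0.656.
Rounding up gives 9, 17, 1 = 27 seats, so the divisor must be adjusted.
With modified divisor 870: modified quotas North 7.891, South 15.140, East 0.621.
Rounding up: North 8, South 16, East 1 (total 25).
South receives 16.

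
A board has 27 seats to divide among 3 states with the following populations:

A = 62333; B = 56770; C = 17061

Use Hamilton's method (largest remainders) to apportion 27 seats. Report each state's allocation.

The standard divisor is 136164/27 ≈ 5043.111.
Standard quotas: A 12.3600, B 11.2569, C 3.3830.
Lower quotas: A 12, B 11, C 3 (sum 26, leaving 1 seat).
Remainders in descending order: C 0.3830, A 0.3600, B 0.2569.
The surplus seat goes to C.

A 12; B 11; C 4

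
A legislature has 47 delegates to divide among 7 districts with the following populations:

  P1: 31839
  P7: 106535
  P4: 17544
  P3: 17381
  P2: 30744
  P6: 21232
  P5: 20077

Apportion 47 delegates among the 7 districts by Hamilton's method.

The standard divisor is 245352/47 ≈ 5220.255.
Standard quotas: P1 6.0991, P7 20.4080, P4 3.3608, P3 3.3295, P2 5.8894, P6 4.0672, P5 3.8460.
Lower quotas: P1 6, P7 20, P4 3, P3 3, P2 5, P6 4, P5 3 (sum 44, leaving 3 seats).
Remainders in descending order: P2 0.8894, P5 0.8460, P7 0.4080, P4 0.3608, P3 0.3295, P1 0.0991, P6 0.0672.
Largest remainders: P2, P5, P7 receive the extra seats.

P1=6, P7=21, P4=3, P3=3, P2=6, P6=4, P5=4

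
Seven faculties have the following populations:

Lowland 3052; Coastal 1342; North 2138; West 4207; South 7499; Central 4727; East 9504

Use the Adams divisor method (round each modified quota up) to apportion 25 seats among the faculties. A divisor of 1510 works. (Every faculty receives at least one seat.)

With modified divisor 1510: modified quotas Lowland 2.021, Coastal 0.889, North 1.416, West 2.786, South 4.966, Central 3.130, East 6.294.
Rounding up: Lowland 3, Coastal 1, North 2, West 3, South 5, Central 4, East 7 (total 25).

Lowland: 3; Coastal: 1; North: 2; West: 3; South: 5; Central: 4; East: 7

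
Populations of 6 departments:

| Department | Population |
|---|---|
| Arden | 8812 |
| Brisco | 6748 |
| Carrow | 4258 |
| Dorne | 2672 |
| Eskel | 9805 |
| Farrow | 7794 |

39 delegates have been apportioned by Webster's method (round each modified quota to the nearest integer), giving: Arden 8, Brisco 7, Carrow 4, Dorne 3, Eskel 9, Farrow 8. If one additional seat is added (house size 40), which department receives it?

Priority for the next seat is population ÷ (current seats + 0.5).
Priorities: Arden 1036.706, Brisco 899.733, Carrow 946.222, Dorne 763.429, Eskel 1032.105, Farrow 916.941.
Highest priority: Arden.

Arden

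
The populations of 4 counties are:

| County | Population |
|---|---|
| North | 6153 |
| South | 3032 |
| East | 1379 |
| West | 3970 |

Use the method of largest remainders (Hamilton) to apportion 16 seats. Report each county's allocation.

North: 7; South: 3; East: 2; West: 4

Standard divisor: 14534 ÷ 16 ≈ 908.375.
Standard quotas: North 6.7736, South 3.3378, East 1.5181, West 4.3704.
Lower quotas: North 6, South 3, East 1, West 4 (sum 14, leaving 2 seats).
Remainders in descending order: North 0.7736, East 0.5181, West 0.3704, South 0.3378.
Largest remainders: North, East receive the extra seats.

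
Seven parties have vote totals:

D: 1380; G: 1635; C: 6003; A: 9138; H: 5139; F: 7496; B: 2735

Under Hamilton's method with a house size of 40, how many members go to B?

Total 33526; standard divisor 33526/40 ≈ 838.15.
Standard quotas: D 1.6465, G 1.9507, C 7.1622, A 10.9026, H 6.1314, F 8.9435, B 3.2631.
Lower quotas: D 1, G 1, C 7, A 10, H 6, F 8, B 3 (sum 36, leaving 4 seats).
Remainders in descending order: G 0.9507, F 0.9435, A 0.9026, D 0.6465, B 0.2631, C 0.1622, H 0.1314.
Largest remainders: G, F, A, D receive the extra seats.
B receives 3.

3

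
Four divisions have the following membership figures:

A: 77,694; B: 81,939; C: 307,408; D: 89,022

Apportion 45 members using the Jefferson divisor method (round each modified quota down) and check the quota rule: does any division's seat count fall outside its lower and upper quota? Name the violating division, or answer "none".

C

Standard quotas: A 6.287, B 6.631, C 24.877, D 7.204.
Jefferson allocation: A 6, B 6, C 26, D 7.
C has quota 24.877 (lower 24, upper 25) but receives 26 — outside the quota interval.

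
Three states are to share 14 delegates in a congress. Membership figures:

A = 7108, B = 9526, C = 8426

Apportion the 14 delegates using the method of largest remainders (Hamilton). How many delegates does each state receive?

Total 25060; standard divisor 25060/14 = 1790.
Standard quotas: A 3.9709, B 5.3218, C 4.7073.
Lower quotas: A 3, B 5, C 4 (sum 12, leaving 2 seats).
Remainders in descending order: A 0.9709, C 0.7073, B 0.3218.
Largest remainders: A, C receive the extra seats.

A 4, B 5, C 5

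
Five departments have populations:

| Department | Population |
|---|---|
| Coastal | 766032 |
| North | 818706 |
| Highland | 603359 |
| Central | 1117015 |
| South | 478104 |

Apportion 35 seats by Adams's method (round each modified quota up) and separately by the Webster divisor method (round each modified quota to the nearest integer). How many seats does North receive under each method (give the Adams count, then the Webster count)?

Adams: Coastal 7, North 7, Highland 6, Central 10, South 5.
Webster: Coastal 7, North 8, Highland 6, Central 10, South 4.
North gets 7 under Adams and 8 under Webster.

7 and 8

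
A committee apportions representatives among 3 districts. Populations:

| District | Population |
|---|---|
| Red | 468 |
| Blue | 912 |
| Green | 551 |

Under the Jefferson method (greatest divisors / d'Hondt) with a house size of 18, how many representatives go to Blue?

Standard divisor 1931/18 ≈ 107.278; standard quotas: Red 4.363, Blue 8.501, Green 5.136.
Rounding down gives 4, 8, 5 = 17 seats, so the divisor must be adjusted.
With modified divisor 100: modified quotas Red 4.680, Blue 9.120, Green 5.510.
Rounding down: Red 4, Blue 9, Green 5 (total 18).
Blue receives 9.

9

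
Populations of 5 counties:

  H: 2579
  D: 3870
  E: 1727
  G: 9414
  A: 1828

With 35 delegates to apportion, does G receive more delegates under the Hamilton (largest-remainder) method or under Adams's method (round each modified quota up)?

Hamilton

Hamilton: H 5, D 7, E 3, G 17, A 3.
Adams: H 5, D 7, E 3, G 16, A 4.
G gets 17 under Hamilton and 16 under Adams.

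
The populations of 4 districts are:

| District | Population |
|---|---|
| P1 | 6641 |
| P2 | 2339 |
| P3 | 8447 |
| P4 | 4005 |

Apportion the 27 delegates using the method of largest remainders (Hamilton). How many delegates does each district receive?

Standard divisor: 21432 ÷ 27 ≈ 793.778.
Standard quotas: P1 8.3663, P2 2.9467, P3 10.6415, P4 5.0455.
Lower quotas: P1 8, P2 2, P3 10, P4 5 (sum 25, leaving 2 seats).
Remainders in descending order: P2 0.9467, P3 0.6415, P1 0.3663, P4 0.0455.
Largest remainders: P2, P3 receive the extra seats.

P1: 8, P2: 3, P3: 11, P4: 5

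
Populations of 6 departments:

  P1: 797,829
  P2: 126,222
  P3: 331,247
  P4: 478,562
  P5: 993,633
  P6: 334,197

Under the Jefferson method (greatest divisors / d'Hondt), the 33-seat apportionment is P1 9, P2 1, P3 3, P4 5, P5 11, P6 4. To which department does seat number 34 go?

Priority for the next seat is population ÷ (current seats + 1).
Priorities: P1 79782.900, P2 63111.000, P3 82811.750, P4 79760.333, P5 82802.750, P6 66839.400.
Highest priority: P3.

P3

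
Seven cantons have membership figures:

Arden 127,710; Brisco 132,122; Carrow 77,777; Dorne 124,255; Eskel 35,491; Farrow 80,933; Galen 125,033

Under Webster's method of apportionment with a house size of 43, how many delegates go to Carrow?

Standard divisor 703321/43 ≈ 16356.302; standard quotas: Arden 7.808, Brisco 8.078, Carrow 4.755, Dorne 7.597, Eskel 2.170, Farrow 4.948, Galen 7.644.
Rounding to the nearest integer gives 8, 8, 5, 8, 2, 5, 8 = 44 seats, so the divisor must be adjusted.
With modified divisor 16620: modified quotas Arden 7.684, Brisco 7.950, Carrow 4.680, Dorne 7.476, Eskel 2.135, Farrow 4.870, Galen 7.523.
Rounding to the nearest integer: Arden 8, Brisco 8, Carrow 5, Dorne 7, Eskel 2, Farrow 5, Galen 8 (total 43).
Carrow receives 5.

5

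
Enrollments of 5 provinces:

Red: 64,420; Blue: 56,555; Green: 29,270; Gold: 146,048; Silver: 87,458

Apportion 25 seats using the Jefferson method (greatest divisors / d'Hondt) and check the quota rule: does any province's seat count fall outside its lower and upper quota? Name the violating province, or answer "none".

Standard quotas: Red 4.197, Blue 3.684, Green 1.907, Gold 9.515, Silver 5.698.
Jefferson allocation: Red 4, Blue 3, Green 2, Gold 10, Silver 6.
Every allocation lies between the lower and upper quota.

none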